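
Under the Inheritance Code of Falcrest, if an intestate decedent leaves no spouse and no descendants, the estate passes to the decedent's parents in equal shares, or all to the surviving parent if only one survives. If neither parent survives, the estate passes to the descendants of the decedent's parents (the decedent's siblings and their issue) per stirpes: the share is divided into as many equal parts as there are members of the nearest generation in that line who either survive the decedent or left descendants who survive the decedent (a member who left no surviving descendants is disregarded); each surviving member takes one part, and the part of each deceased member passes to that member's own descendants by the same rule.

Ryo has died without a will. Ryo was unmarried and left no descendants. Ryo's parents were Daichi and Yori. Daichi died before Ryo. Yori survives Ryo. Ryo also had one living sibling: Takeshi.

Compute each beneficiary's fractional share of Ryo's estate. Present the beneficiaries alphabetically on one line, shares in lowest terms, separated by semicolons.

Only one parent, Yori, survives, so Yori takes the entire estate. The siblings take nothing because a surviving parent has priority.

Yori 1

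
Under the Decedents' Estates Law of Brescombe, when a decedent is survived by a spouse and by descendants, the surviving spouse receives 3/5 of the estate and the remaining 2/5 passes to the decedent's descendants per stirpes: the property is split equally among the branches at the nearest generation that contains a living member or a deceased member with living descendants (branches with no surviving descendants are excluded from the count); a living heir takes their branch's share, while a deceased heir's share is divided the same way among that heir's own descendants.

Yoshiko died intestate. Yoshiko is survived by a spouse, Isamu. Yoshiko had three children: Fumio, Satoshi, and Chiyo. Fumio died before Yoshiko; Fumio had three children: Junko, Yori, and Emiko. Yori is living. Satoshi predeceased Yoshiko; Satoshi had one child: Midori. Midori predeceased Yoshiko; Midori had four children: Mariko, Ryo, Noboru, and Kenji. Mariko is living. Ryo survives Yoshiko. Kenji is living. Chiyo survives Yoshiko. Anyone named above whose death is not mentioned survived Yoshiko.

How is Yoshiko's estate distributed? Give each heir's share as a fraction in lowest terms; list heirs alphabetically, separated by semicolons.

Isamu, as surviving spouse, takes 3/5.
The remaining 2/5 passes to Yoshiko's descendants per stirpes.
The 2/5 is divided into 3 equal shares of 2/15 among Fumio, Satoshi, Chiyo.
Fumio predeceased; the 2/15 allotted to Fumio's branch passes to Fumio's issue by representation.
The 2/15 is divided into 3 equal shares of 2/45 among Junko, Yori, Emiko.
Junko is living and takes 2/45.
Yori is living and takes 2/45.
Emiko is living and takes 2/45.
Satoshi predeceased; the 2/15 allotted to Satoshi's branch passes to Satoshi's issue by representation.
Midori's line is the sole branch at this level, so the full 2/15 passes to Midori's issue by representation.
The 2/15 is divided into 4 equal shares of 1/30 among Mariko, Ryo, Noboru, Kenji.
Mariko is living and takes 1/30.
Ryo is living and takes 1/30.
Noboru is living and takes 1/30.
Kenji is living and takes 1/30.
Chiyo is living and takes 2/15.

Chiyo 2/15; Emiko 2/45; Isamu 3/5; Junko 2/45; Kenji 1/30; Mariko 1/30; Noboru 1/30; Ryo 1/30; Yori 2/45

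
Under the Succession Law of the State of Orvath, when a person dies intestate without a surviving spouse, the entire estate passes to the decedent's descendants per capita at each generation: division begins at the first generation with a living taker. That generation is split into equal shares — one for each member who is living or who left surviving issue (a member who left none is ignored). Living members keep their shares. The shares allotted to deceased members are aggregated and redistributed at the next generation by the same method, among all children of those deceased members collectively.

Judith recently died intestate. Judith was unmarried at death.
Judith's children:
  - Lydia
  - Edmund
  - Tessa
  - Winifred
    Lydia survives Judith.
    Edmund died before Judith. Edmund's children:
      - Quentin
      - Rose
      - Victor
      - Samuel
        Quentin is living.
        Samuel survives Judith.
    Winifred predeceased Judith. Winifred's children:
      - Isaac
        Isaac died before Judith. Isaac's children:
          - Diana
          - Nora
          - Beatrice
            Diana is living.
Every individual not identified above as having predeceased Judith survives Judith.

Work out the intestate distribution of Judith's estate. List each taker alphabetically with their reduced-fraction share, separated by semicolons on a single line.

Beatrice 1/30; Diana 1/30; Lydia 1/4; Nora 1/30; Quentin 1/10; Rose 1/10; Samuel 1/10; Tessa 1/4; Victor 1/10

There is no surviving spouse, so the entire estate passes to Judith's descendants per capita at each generation.
At generation 1 (Lydia, Edmund, Tessa, Winifred) there are 4 shares of (1)/4 = 1/4 each.
Living: Lydia and Tessa — each takes 1/4.
Deceased: Edmund and Winifred. Their combined 1/2 is pooled and carried to generation 2.
At generation 2 (Quentin, Rose, Victor, Samuel, Isaac) there are 5 shares of (1/2)/5 = 1/10 each.
Living: Quentin, Rose, Victor, and Samuel — each takes 1/10.
Deceased: Isaac. That 1/10 share is carried to generation 3.
At generation 3 (Diana, Nora, Beatrice) there are 3 shares of (1/10)/3 = 1/30 each.
Living: Diana, Nora, and Beatrice — each takes 1/30.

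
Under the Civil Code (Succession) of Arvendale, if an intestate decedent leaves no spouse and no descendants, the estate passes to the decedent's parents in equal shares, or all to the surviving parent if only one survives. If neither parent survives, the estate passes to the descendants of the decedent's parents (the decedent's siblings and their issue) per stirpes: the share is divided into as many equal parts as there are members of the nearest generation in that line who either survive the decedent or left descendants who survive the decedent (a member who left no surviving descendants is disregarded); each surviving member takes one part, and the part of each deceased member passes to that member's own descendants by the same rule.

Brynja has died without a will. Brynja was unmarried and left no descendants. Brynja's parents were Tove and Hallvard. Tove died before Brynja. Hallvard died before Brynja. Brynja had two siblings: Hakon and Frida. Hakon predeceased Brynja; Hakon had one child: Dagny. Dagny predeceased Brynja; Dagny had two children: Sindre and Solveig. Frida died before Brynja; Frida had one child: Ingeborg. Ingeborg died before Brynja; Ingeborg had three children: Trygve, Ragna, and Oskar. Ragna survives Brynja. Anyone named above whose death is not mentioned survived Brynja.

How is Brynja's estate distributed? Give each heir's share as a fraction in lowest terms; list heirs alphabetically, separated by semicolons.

Neither parent survives and there are no descendants, so the estate passes to Brynja's siblings and their issue per stirpes.
The estate is divided into 2 equal shares of 1/2 among Hakon, Frida.
Hakon predeceased; the 1/2 allotted to Hakon's branch passes to Hakon's issue by representation.
Dagny's line is the sole branch at this level, so the full 1/2 passes to Dagny's issue by representation.
The 1/2 is divided into 2 equal shares of 1/4 among Sindre, Solveig.
Sindre is living and takes 1/4.
Solveig is living and takes 1/4.
Frida predeceased; the 1/2 allotted to Frida's branch passes to Frida's issue by representation.
Ingeborg's line is the sole branch at this level, so the full 1/2 passes to Ingeborg's issue by representation.
The 1/2 is divided into 3 equal shares of 1/6 among Trygve, Ragna, Oskar.
Trygve is living and takes 1/6.
Ragna is living and takes 1/6.
Oskar is living and takes 1/6.

Oskar 1/6; Ragna 1/6; Sindre 1/4; Solveig 1/4; Trygve 1/6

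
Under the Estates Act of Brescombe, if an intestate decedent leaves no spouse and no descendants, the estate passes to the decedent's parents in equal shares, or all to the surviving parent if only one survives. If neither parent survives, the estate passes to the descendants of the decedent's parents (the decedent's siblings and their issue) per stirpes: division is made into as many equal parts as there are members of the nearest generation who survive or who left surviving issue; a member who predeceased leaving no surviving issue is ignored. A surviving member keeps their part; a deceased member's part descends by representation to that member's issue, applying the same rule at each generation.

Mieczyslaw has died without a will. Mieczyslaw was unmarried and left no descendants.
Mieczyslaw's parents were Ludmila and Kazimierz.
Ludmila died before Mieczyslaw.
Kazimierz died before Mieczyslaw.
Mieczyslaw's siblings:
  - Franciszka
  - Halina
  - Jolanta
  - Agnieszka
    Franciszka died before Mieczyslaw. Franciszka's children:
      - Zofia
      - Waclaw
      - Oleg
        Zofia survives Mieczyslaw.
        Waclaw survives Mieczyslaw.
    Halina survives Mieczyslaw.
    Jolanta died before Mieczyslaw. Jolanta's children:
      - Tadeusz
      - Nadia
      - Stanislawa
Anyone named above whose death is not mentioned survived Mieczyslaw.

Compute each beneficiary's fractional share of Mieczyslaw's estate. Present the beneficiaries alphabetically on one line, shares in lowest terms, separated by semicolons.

Neither parent survives and there are no descendants, so the estate passes to Mieczyslaw's siblings and their issue per stirpes.
The estate is divided into 4 equal shares of 1/4 among Franciszka, Halina, Jolanta, Agnieszka.
Franciszka predeceased; the 1/4 allotted to Franciszka's branch passes to Franciszka's issue by representation.
The 1/4 is divided into 3 equal shares of 1/12 among Zofia, Waclaw, Oleg.
Zofia is living and takes 1/12.
Waclaw is living and takes 1/12.
Oleg is living and takes 1/12.
Halina is living and takes 1/4.
Jolanta predeceased; the 1/4 allotted to Jolanta's branch passes to Jolanta's issue by representation.
The 1/4 is divided into 3 equal shares of 1/12 among Tadeusz, Nadia, Stanislawa.
Tadeusz is living and takes 1/12.
Nadia is living and takes 1/12.
Stanislawa is living and takes 1/12.
Agnieszka is living and takes 1/4.

Agnieszka 1/4; Halina 1/4; Nadia 1/12; Oleg 1/12; Stanislawa 1/12; Tadeusz 1/12; Waclaw 1/12; Zofia 1/12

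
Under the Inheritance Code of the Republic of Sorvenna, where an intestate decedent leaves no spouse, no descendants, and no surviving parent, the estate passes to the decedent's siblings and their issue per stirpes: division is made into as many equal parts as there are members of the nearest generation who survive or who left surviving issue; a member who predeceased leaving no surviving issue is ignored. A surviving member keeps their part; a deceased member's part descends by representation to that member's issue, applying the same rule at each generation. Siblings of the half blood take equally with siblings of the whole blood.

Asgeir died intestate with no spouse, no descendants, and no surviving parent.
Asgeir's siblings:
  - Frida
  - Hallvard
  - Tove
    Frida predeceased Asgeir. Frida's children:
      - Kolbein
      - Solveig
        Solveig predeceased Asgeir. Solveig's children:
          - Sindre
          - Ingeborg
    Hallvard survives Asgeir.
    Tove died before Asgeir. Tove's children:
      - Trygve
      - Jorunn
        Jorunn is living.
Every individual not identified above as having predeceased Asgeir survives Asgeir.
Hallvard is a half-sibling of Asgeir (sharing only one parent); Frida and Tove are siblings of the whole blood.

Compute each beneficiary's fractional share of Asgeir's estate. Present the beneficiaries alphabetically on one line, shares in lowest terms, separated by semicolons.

Hallvard 1/3; Ingeborg 1/12; Jorunn 1/6; Kolbein 1/6; Sindre 1/12; Trygve 1/6

No spouse, descendants, or parent survives, so the estate passes to Asgeir's siblings per stirpes.
Half-blood and whole-blood siblings take equally under the stated rule.
The estate is divided into 3 equal shares of 1/3 among Frida, Hallvard, Tove.
Frida predeceased; the 1/3 allotted to Frida's branch passes to Frida's issue by representation.
The 1/3 is divided into 2 equal shares of 1/6 among Kolbein, Solveig.
Kolbein is living and takes 1/6.
Solveig predeceased; the 1/6 allotted to Solveig's branch passes to Solveig's issue by representation.
The 1/6 is divided into 2 equal shares of 1/12 among Sindre, Ingeborg.
Sindre is living and takes 1/12.
Ingeborg is living and takes 1/12.
Hallvard is living and takes 1/3.
Tove predeceased; the 1/3 allotted to Tove's branch passes to Tove's issue by representation.
The 1/3 is divided into 2 equal shares of 1/6 among Trygve, Jorunn.
Trygve is living and takes 1/6.
Jorunn is living and takes 1/6.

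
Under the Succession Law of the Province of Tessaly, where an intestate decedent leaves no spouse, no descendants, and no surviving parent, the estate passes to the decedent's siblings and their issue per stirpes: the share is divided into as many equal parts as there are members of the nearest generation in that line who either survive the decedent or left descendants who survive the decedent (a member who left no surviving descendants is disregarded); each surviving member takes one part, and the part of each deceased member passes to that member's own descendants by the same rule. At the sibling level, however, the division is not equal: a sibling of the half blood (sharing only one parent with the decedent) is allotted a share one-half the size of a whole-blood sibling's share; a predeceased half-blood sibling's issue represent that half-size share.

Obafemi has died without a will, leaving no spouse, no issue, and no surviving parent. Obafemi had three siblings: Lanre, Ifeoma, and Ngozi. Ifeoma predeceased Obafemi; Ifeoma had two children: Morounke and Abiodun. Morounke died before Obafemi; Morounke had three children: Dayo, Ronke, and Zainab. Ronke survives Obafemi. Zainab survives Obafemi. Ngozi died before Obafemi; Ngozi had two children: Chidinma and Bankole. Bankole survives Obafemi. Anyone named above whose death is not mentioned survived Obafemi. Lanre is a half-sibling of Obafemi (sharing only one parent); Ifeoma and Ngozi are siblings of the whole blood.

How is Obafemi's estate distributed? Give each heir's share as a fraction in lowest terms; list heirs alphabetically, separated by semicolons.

No spouse, descendants, or parent survives, so the estate passes to Obafemi's siblings per stirpes.
Half-blood siblings count for one-half the weight of whole-blood siblings at the initial division.
Dividing 1 in proportion to weights (total weight 5/2): Lanre (weight 1/2) → 1/5; Ifeoma (weight 1) → 2/5; Ngozi (weight 1) → 2/5.
Lanre is living and takes 1/5.
Ifeoma predeceased; the 2/5 allotted to Ifeoma's branch passes to Ifeoma's issue by representation.
The 2/5 is divided into 2 equal shares of 1/5 among Morounke, Abiodun.
Morounke predeceased; the 1/5 allotted to Morounke's branch passes to Morounke's issue by representation.
The 1/5 is divided into 3 equal shares of 1/15 among Dayo, Ronke, Zainab.
Dayo is living and takes 1/15.
Ronke is living and takes 1/15.
Zainab is living and takes 1/15.
Abiodun is living and takes 1/5.
Ngozi predeceased; the 2/5 allotted to Ngozi's branch passes to Ngozi's issue by representation.
The 2/5 is divided into 2 equal shares of 1/5 among Chidinma, Bankole.
Chidinma is living and takes 1/5.
Bankole is living and takes 1/5.

Abiodun 1/5; Bankole 1/5; Chidinma 1/5; Dayo 1/15; Lanre 1/5; Ronke 1/15; Zainab 1/15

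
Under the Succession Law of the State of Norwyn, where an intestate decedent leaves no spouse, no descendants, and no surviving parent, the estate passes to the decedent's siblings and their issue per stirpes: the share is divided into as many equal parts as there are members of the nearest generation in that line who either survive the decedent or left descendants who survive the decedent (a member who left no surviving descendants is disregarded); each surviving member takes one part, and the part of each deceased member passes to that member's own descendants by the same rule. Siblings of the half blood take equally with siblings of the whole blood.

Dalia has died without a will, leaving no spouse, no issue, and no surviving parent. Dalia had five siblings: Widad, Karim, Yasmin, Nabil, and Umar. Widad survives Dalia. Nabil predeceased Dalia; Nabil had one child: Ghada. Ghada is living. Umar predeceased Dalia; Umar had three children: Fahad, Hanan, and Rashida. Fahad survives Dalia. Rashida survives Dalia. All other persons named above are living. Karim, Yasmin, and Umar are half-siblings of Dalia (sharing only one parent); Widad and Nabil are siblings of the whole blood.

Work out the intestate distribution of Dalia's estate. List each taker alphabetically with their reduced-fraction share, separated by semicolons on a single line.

No spouse, descendants, or parent survives, so the estate passes to Dalia's siblings per stirpes.
Half-blood and whole-blood siblings take equally under the stated rule.
The estate is divided into 5 equal shares of 1/5 among Widad, Karim, Yasmin, Nabil, Umar.
Widad is living and takes 1/5.
Karim is living and takes 1/5.
Yasmin is living and takes 1/5.
Nabil predeceased; the 1/5 allotted to Nabil's branch passes to Nabil's issue by representation.
Ghada is the sole taker at this level and receives the full 1/5.
Umar predeceased; the 1/5 allotted to Umar's branch passes to Umar's issue by representation.
The 1/5 is divided into 3 equal shares of 1/15 among Fahad, Hanan, Rashida.
Fahad is living and takes 1/15.
Hanan is living and takes 1/15.
Rashida is living and takes 1/15.

Fahad 1/15; Ghada 1/5; Hanan 1/15; Karim 1/5; Rashida 1/15; Widad 1/5; Yasmin 1/5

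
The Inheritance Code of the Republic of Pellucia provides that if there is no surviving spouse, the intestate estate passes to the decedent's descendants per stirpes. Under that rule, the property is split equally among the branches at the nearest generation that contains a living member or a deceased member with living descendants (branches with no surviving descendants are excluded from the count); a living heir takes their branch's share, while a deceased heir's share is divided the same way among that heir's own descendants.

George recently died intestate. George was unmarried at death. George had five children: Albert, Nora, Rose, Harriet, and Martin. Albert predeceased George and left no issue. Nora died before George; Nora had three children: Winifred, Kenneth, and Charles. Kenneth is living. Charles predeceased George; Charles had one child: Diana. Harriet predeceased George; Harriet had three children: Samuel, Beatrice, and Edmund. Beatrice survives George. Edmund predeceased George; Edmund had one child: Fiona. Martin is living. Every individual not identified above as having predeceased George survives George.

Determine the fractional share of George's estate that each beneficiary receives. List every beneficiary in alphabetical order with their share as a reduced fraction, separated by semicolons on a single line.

Beatrice 1/12; Diana 1/12; Fiona 1/12; Kenneth 1/12; Martin 1/4; Rose 1/4; Samuel 1/12; Winifred 1/12

There is no surviving spouse, so the entire estate passes to George's descendants per stirpes.
Albert left no surviving issue, so that branch lapses and is disregarded.
The estate is divided into 4 equal shares of 1/4 among Nora, Rose, Harriet, Martin.
Nora predeceased; the 1/4 allotted to Nora's branch passes to Nora's issue by representation.
The 1/4 is divided into 3 equal shares of 1/12 among Winifred, Kenneth, Charles.
Winifred is living and takes 1/12.
Kenneth is living and takes 1/12.
Charles predeceased; the 1/12 allotted to Charles's branch passes to Charles's issue by representation.
Diana is the sole taker at this level and receives the full 1/12.
Rose is living and takes 1/4.
Harriet predeceased; the 1/4 allotted to Harriet's branch passes to Harriet's issue by representation.
The 1/4 is divided into 3 equal shares of 1/12 among Samuel, Beatrice, Edmund.
Samuel is living and takes 1/12.
Beatrice is living and takes 1/12.
Edmund predeceased; the 1/12 allotted to Edmund's branch passes to Edmund's issue by representation.
Fiona is the sole taker at this level and receives the full 1/12.
Martin is living and takes 1/4.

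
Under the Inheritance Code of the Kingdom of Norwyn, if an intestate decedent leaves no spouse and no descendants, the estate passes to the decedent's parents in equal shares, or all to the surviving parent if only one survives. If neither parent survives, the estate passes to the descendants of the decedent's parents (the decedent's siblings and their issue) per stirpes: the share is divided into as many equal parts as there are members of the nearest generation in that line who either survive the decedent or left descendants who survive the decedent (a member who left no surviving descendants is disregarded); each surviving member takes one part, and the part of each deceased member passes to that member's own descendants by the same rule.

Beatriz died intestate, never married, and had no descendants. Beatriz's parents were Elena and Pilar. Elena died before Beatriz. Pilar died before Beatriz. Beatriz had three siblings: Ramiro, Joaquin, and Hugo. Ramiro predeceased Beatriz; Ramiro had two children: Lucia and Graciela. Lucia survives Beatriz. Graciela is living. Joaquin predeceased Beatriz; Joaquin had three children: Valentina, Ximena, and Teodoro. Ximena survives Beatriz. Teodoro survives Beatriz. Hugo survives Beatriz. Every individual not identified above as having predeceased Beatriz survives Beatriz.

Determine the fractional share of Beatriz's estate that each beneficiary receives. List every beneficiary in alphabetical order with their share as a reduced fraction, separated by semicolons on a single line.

Graciela 1/6; Hugo 1/3; Lucia 1/6; Teodoro 1/9; Valentina 1/9; Ximena 1/9

Neither parent survives and there are no descendants, so the estate passes to Beatriz's siblings and their issue per stirpes.
The estate is divided into 3 equal shares of 1/3 among Ramiro, Joaquin, Hugo.
Ramiro predeceased; the 1/3 allotted to Ramiro's branch passes to Ramiro's issue by representation.
The 1/3 is divided into 2 equal shares of 1/6 among Lucia, Graciela.
Lucia is living and takes 1/6.
Graciela is living and takes 1/6.
Joaquin predeceased; the 1/3 allotted to Joaquin's branch passes to Joaquin's issue by representation.
The 1/3 is divided into 3 equal shares of 1/9 among Valentina, Ximena, Teodoro.
Valentina is living and takes 1/9.
Ximena is living and takes 1/9.
Teodoro is living and takes 1/9.
Hugo is living and takes 1/3.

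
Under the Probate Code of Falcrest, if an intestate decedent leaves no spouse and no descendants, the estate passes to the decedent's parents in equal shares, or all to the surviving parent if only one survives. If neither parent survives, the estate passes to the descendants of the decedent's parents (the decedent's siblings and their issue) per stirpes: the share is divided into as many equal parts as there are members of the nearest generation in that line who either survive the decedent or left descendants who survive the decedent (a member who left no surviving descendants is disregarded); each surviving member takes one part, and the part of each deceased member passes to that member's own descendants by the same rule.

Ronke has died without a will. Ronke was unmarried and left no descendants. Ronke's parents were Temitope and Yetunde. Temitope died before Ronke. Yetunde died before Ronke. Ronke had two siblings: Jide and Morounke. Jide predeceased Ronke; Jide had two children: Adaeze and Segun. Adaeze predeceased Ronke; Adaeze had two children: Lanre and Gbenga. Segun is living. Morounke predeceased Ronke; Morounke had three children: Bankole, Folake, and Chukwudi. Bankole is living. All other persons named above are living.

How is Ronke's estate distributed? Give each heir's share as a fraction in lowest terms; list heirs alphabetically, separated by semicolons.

Neither parent survives and there are no descendants, so the estate passes to Ronke's siblings and their issue per stirpes.
The estate is divided into 2 equal shares of 1/2 among Jide, Morounke.
Jide predeceased; the 1/2 allotted to Jide's branch passes to Jide's issue by representation.
The 1/2 is divided into 2 equal shares of 1/4 among Adaeze, Segun.
Adaeze predeceased; the 1/4 allotted to Adaeze's branch passes to Adaeze's issue by representation.
The 1/4 is divided into 2 equal shares of 1/8 among Lanre, Gbenga.
Lanre is living and takes 1/8.
Gbenga is living and takes 1/8.
Segun is living and takes 1/4.
Morounke predeceased; the 1/2 allotted to Morounke's branch passes to Morounke's issue by representation.
The 1/2 is divided into 3 equal shares of 1/6 among Bankole, Folake, Chukwudi.
Bankole is living and takes 1/6.
Folake is living and takes 1/6.
Chukwudi is living and takes 1/6.

Bankole 1/6; Chukwudi 1/6; Folake 1/6; Gbenga 1/8; Lanre 1/8; Segun 1/4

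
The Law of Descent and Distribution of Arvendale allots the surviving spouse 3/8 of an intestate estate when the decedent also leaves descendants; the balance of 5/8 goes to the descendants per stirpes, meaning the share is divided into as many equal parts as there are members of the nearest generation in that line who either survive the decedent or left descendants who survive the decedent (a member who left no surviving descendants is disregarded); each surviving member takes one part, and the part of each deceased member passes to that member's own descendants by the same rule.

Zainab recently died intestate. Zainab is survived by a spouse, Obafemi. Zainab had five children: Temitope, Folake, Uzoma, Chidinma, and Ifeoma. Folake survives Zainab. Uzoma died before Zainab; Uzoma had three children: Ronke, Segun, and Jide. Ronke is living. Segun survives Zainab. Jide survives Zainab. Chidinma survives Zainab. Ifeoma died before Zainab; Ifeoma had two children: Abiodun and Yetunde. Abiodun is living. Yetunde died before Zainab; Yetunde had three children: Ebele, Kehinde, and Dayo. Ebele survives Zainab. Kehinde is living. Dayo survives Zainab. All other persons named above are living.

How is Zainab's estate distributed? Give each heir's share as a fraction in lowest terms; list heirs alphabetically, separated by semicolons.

Obafemi, as surviving spouse, takes 3/8.
The remaining 5/8 passes to Zainab's descendants per stirpes.
The 5/8 is divided into 5 equal shares of 1/8 among Temitope, Folake, Uzoma, Chidinma, Ifeoma.
Temitope is living and takes 1/8.
Folake is living and takes 1/8.
Uzoma predeceased; the 1/8 allotted to Uzoma's branch passes to Uzoma's issue by representation.
The 1/8 is divided into 3 equal shares of 1/24 among Ronke, Segun, Jide.
Ronke is living and takes 1/24.
Segun is living and takes 1/24.
Jide is living and takes 1/24.
Chidinma is living and takes 1/8.
Ifeoma predeceased; the 1/8 allotted to Ifeoma's branch passes to Ifeoma's issue by representation.
The 1/8 is divided into 2 equal shares of 1/16 among Abiodun, Yetunde.
Abiodun is living and takes 1/16.
Yetunde predeceased; the 1/16 allotted to Yetunde's branch passes to Yetunde's issue by representation.
The 1/16 is divided into 3 equal shares of 1/48 among Ebele, Kehinde, Dayo.
Ebele is living and takes 1/48.
Kehinde is living and takes 1/48.
Dayo is living and takes 1/48.

Abiodun 1/16; Chidinma 1/8; Dayo 1/48; Ebele 1/48; Folake 1/8; Jide 1/24; Kehinde 1/48; Obafemi 3/8; Ronke 1/24; Segun 1/24; Temitope 1/8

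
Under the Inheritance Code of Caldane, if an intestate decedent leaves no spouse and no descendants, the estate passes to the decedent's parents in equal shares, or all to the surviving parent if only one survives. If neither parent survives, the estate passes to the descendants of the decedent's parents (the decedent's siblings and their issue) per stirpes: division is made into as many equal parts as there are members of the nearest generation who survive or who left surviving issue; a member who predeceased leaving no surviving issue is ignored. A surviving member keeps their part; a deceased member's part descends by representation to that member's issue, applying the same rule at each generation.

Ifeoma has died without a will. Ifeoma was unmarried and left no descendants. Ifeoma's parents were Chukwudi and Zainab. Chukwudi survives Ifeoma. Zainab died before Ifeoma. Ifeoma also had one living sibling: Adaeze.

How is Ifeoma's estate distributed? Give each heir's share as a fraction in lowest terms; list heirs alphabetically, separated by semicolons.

Chukwudi 1

Only one parent, Chukwudi, survives, so Chukwudi takes the entire estate. The siblings take nothing because a surviving parent has priority.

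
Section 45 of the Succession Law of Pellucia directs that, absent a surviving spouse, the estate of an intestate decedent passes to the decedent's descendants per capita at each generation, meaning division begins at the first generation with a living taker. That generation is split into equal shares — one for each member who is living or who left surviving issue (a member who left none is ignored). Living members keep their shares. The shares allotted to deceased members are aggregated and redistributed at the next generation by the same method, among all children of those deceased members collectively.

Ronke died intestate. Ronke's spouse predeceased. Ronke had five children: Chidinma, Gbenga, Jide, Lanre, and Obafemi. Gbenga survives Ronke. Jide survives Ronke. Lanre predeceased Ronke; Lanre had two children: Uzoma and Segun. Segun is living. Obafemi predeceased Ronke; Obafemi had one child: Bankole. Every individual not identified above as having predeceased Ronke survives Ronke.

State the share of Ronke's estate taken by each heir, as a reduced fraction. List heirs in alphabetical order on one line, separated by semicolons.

Bankole 2/15; Chidinma 1/5; Gbenga 1/5; Jide 1/5; Segun 2/15; Uzoma 2/15

There is no surviving spouse, so the entire estate passes to Ronke's descendants per capita at each generation.
At generation 1 (Chidinma, Gbenga, Jide, Lanre, Obafemi) there are 5 shares of (1)/5 = 1/5 each.
Living: Chidinma, Gbenga, and Jide — each takes 1/5.
Deceased: Lanre and Obafemi. Their combined 2/5 is pooled and carried to generation 2.
At generation 2 (Uzoma, Segun, Bankole) there are 3 shares of (2/5)/3 = 2/15 each.
Living: Uzoma, Segun, and Bankole — each takes 2/15.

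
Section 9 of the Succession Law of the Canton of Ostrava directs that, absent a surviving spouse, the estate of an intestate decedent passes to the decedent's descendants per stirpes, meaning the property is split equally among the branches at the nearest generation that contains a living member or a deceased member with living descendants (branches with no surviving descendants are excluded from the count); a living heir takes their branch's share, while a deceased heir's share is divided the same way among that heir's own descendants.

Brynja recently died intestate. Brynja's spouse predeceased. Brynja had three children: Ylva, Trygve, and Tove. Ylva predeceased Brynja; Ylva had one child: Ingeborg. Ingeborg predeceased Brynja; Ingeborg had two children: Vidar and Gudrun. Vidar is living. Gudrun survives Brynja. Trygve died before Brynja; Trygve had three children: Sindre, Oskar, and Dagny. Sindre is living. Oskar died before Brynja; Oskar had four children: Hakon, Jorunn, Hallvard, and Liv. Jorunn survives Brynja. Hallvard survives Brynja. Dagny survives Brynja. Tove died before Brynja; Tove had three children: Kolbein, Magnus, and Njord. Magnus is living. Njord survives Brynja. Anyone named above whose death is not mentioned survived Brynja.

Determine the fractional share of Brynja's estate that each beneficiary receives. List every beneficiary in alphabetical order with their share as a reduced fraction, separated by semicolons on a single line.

Dagny 1/9; Gudrun 1/6; Hakon 1/36; Hallvard 1/36; Jorunn 1/36; Kolbein 1/9; Liv 1/36; Magnus 1/9; Njord 1/9; Sindre 1/9; Vidar 1/6

There is no surviving spouse, so the entire estate passes to Brynja's descendants per stirpes.
The estate is divided into 3 equal shares of 1/3 among Ylva, Trygve, Tove.
Ylva predeceased; the 1/3 allotted to Ylva's branch passes to Ylva's issue by representation.
Ingeborg's line is the sole branch at this level, so the full 1/3 passes to Ingeborg's issue by representation.
The 1/3 is divided into 2 equal shares of 1/6 among Vidar, Gudrun.
Vidar is living and takes 1/6.
Gudrun is living and takes 1/6.
Trygve predeceased; the 1/3 allotted to Trygve's branch passes to Trygve's issue by representation.
The 1/3 is divided into 3 equal shares of 1/9 among Sindre, Oskar, Dagny.
Sindre is living and takes 1/9.
Oskar predeceased; the 1/9 allotted to Oskar's branch passes to Oskar's issue by representation.
The 1/9 is divided into 4 equal shares of 1/36 among Hakon, Jorunn, Hallvard, Liv.
Hakon is living and takes 1/36.
Jorunn is living and takes 1/36.
Hallvard is living and takes 1/36.
Liv is living and takes 1/36.
Dagny is living and takes 1/9.
Tove predeceased; the 1/3 allotted to Tove's branch passes to Tove's issue by representation.
The 1/3 is divided into 3 equal shares of 1/9 among Kolbein, Magnus, Njord.
Kolbein is living and takes 1/9.
Magnus is living and takes 1/9.
Njord is living and takes 1/9.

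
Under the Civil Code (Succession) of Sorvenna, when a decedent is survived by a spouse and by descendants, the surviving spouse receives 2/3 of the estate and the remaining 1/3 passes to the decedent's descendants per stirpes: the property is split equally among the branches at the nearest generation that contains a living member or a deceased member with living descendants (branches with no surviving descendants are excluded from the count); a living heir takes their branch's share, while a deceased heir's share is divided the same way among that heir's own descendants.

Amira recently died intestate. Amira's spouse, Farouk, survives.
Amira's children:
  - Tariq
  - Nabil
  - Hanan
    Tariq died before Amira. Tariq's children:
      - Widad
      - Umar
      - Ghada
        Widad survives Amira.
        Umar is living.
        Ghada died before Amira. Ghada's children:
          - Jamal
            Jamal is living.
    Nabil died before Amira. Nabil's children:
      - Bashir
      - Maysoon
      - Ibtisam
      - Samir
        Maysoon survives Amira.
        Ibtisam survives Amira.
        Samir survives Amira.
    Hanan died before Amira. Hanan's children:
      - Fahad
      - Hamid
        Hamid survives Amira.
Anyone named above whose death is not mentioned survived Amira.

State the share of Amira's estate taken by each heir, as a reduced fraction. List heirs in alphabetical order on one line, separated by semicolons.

Bashir 1/36; Fahad 1/18; Farouk 2/3; Hamid 1/18; Ibtisam 1/36; Jamal 1/27; Maysoon 1/36; Samir 1/36; Umar 1/27; Widad 1/27

Farouk, as surviving spouse, takes 2/3.
The remaining 1/3 passes to Amira's descendants per stirpes.
The 1/3 is divided into 3 equal shares of 1/9 among Tariq, Nabil, Hanan.
Tariq predeceased; the 1/9 allotted to Tariq's branch passes to Tariq's issue by representation.
The 1/9 is divided into 3 equal shares of 1/27 among Widad, Umar, Ghada.
Widad is living and takes 1/27.
Umar is living and takes 1/27.
Ghada predeceased; the 1/27 allotted to Ghada's branch passes to Ghada's issue by representation.
Jamal is the sole taker at this level and receives the full 1/27.
Nabil predeceased; the 1/9 allotted to Nabil's branch passes to Nabil's issue by representation.
The 1/9 is divided into 4 equal shares of 1/36 among Bashir, Maysoon, Ibtisam, Samir.
Bashir is living and takes 1/36.
Maysoon is living and takes 1/36.
Ibtisam is living and takes 1/36.
Samir is living and takes 1/36.
Hanan predeceased; the 1/9 allotted to Hanan's branch passes to Hanan's issue by representation.
The 1/9 is divided into 2 equal shares of 1/18 among Fahad, Hamid.
Fahad is living and takes 1/18.
Hamid is living and takes 1/18.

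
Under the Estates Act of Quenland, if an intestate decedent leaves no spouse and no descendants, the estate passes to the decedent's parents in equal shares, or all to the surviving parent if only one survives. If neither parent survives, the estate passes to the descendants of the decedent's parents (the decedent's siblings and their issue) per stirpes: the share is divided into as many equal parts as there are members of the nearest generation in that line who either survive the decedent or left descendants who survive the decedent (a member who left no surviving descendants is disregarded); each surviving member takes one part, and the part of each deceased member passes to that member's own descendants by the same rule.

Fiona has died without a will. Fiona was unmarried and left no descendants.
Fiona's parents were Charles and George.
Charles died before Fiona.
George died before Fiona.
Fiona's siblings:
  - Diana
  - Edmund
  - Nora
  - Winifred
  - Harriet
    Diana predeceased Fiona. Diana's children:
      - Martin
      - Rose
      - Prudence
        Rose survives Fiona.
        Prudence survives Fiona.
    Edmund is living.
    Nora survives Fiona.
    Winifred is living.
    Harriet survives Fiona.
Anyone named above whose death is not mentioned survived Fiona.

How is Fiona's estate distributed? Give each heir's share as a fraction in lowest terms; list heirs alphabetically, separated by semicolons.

Neither parent survives and there are no descendants, so the estate passes to Fiona's siblings and their issue per stirpes.
The estate is divided into 5 equal shares of 1/5 among Diana, Edmund, Nora, Winifred, Harriet.
Diana predeceased; the 1/5 allotted to Diana's branch passes to Diana's issue by representation.
The 1/5 is divided into 3 equal shares of 1/15 among Martin, Rose, Prudence.
Martin is living and takes 1/15.
Rose is living and takes 1/15.
Prudence is living and takes 1/15.
Edmund is living and takes 1/5.
Nora is living and takes 1/5.
Winifred is living and takes 1/5.
Harriet is living and takes 1/5.

Edmund 1/5; Harriet 1/5; Martin 1/15; Nora 1/5; Prudence 1/15; Rose 1/15; Winifred 1/5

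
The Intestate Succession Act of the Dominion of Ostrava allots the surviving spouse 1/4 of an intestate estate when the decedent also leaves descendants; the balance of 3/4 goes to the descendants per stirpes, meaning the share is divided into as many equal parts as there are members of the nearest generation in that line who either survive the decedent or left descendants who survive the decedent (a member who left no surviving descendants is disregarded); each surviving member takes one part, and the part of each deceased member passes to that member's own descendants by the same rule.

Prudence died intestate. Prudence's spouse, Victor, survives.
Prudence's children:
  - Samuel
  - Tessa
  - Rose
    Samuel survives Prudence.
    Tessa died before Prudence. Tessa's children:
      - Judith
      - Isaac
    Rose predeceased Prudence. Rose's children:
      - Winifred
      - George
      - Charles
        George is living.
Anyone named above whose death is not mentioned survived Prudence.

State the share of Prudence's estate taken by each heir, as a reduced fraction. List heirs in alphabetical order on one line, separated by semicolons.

Victor, as surviving spouse, takes 1/4.
The remaining 3/4 passes to Prudence's descendants per stirpes.
The 3/4 is divided into 3 equal shares of 1/4 among Samuel, Tessa, Rose.
Samuel is living and takes 1/4.
Tessa predeceased; the 1/4 allotted to Tessa's branch passes to Tessa's issue by representation.
The 1/4 is divided into 2 equal shares of 1/8 among Judith, Isaac.
Judith is living and takes 1/8.
Isaac is living and takes 1/8.
Rose predeceased; the 1/4 allotted to Rose's branch passes to Rose's issue by representation.
The 1/4 is divided into 3 equal shares of 1/12 among Winifred, George, Charles.
Winifred is living and takes 1/12.
George is living and takes 1/12.
Charles is living and takes 1/12.

Charles 1/12; George 1/12; Isaac 1/8; Judith 1/8; Samuel 1/4; Victor 1/4; Winifred 1/12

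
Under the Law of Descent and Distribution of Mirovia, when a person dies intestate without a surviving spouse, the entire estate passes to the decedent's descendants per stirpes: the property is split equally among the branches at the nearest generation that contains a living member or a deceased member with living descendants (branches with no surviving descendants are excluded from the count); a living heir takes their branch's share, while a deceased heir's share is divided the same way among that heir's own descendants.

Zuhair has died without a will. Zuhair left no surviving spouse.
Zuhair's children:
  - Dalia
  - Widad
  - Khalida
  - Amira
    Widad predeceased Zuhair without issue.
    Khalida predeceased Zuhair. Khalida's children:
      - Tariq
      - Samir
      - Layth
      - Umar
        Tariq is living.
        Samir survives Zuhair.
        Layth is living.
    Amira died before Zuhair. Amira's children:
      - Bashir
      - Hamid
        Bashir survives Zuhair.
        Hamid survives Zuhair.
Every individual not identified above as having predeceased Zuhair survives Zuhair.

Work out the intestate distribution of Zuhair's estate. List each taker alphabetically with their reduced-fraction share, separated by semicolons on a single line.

There is no surviving spouse, so the entire estate passes to Zuhair's descendants per stirpes.
Widad left no surviving issue, so that branch lapses and is disregarded.
The estate is divided into 3 equal shares of 1/3 among Dalia, Khalida, Amira.
Dalia is living and takes 1/3.
Khalida predeceased; the 1/3 allotted to Khalida's branch passes to Khalida's issue by representation.
The 1/3 is divided into 4 equal shares of 1/12 among Tariq, Samir, Layth, Umar.
Tariq is living and takes 1/12.
Samir is living and takes 1/12.
Layth is living and takes 1/12.
Umar is living and takes 1/12.
Amira predeceased; the 1/3 allotted to Amira's branch passes to Amira's issue by representation.
The 1/3 is divided into 2 equal shares of 1/6 among Bashir, Hamid.
Bashir is living and takes 1/6.
Hamid is living and takes 1/6.

Bashir 1/6; Dalia 1/3; Hamid 1/6; Layth 1/12; Samir 1/12; Tariq 1/12; Umar 1/12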